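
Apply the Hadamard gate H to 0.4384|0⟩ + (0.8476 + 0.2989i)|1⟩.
(0.9093 + 0.2114i)|0⟩ + (-0.2893 - 0.2114i)|1⟩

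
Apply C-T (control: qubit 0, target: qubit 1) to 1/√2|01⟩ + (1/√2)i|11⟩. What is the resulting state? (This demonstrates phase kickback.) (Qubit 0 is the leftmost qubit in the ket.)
1/√2|01⟩ + (-1/2 + (1/2)i)|11⟩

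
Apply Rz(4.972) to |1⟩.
(-0.7927 + 0.6096i)|1⟩

Rz(4.972) = [[e^(−iθ/2), 0], [0, e^(iθ/2)]] with e^(±iθ/2) = cos(θ/2) ± i·sin(θ/2); θ = 4.972, cos(θ/2) ≈ -0.792687, sin(θ/2) ≈ 0.609629.
With a = amp(|0⟩) = 0 and b = amp(|1⟩) = 1:
new amp(|0⟩) = (-0.792687 - 0.609629i)·a = 0
new amp(|1⟩) = (-0.792687 + 0.609629i)·b = (-0.7927 + 0.6096i)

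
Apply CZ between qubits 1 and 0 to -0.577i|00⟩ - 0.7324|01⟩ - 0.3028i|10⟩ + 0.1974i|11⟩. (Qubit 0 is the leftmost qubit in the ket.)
-0.577i|00⟩ - 0.7324|01⟩ - 0.3028i|10⟩ - 0.1974i|11⟩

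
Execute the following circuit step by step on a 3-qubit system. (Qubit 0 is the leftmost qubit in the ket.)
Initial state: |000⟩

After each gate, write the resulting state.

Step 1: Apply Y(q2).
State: i|001⟩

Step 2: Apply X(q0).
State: i|101⟩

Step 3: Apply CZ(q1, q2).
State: i|101⟩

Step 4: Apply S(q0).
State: -|101⟩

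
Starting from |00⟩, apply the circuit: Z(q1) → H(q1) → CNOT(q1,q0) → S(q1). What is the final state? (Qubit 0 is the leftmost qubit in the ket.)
1/√2|00⟩ + (1/√2)i|11⟩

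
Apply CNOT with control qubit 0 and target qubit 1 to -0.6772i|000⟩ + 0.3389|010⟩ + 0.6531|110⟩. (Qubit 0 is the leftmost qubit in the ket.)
-0.6772i|000⟩ + 0.3389|010⟩ + 0.6531|100⟩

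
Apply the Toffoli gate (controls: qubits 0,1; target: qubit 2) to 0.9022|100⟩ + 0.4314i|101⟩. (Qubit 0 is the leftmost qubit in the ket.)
0.9022|100⟩ + 0.4314i|101⟩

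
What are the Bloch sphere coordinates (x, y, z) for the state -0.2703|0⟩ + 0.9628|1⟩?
(-0.5205, 0, -0.8539)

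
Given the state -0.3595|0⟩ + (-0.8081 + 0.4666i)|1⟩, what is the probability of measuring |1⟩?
0.8707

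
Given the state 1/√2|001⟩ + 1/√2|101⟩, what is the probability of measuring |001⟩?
1/2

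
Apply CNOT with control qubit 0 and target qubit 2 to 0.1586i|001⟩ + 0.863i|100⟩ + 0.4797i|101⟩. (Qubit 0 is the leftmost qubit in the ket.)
0.1586i|001⟩ + 0.4797i|100⟩ + 0.863i|101⟩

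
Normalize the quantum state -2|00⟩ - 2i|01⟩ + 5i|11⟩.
-0.3482|00⟩ - 0.3482i|01⟩ + 0.8704i|11⟩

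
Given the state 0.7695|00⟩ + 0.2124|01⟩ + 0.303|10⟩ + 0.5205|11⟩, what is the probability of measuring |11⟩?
0.2709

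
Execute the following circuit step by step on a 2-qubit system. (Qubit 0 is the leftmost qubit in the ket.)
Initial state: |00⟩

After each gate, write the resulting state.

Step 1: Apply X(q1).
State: |01⟩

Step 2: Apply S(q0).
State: |01⟩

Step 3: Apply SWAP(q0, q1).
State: |10⟩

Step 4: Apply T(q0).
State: (1/√2 + (1/√2)i)|10⟩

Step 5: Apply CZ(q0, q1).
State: (1/√2 + (1/√2)i)|10⟩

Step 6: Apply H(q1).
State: (1/2 + (1/2)i)|10⟩ + (1/2 + (1/2)i)|11⟩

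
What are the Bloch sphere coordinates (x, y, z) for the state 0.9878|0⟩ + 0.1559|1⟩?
(0.308, 0, 0.9514)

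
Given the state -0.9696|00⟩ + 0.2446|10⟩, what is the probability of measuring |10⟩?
0.05983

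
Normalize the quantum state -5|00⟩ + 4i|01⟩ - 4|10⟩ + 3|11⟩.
-0.6155|00⟩ + 0.4924i|01⟩ - 0.4924|10⟩ + 0.3693|11⟩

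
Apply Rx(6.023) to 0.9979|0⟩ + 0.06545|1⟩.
(-0.9895 - 0.008491i)|0⟩ + (-0.0649 - 0.1295i)|1⟩

Rx(6.023) = [[cos(θ/2), −i·sin(θ/2)], [−i·sin(θ/2), cos(θ/2)]]; θ = 6.023, cos(θ/2) ≈ -0.99155, sin(θ/2) ≈ 0.129726.
With a = amp(|0⟩) = 0.9979 and b = amp(|1⟩) = 0.06545:
new amp(|0⟩) = (-0.99155)·a + (-0.129726i)·b = (-0.9895 - 0.008491i)
new amp(|1⟩) = (-0.129726i)·a + (-0.99155)·b = (-0.0649 - 0.1295i)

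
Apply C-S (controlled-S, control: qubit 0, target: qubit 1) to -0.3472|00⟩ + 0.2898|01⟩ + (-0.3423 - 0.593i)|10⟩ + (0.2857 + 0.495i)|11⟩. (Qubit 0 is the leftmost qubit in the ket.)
-0.3472|00⟩ + 0.2898|01⟩ + (-0.3423 - 0.593i)|10⟩ + (-0.495 + 0.2857i)|11⟩

C-S leaves the control-|0⟩ kets |00⟩, |01⟩ unchanged and applies S to qubit 1 on the control-|1⟩ pair (|10⟩, |11⟩).
S = [[1, 0], [0, i]].
With a = amp(|10⟩) = (-0.3423 - 0.593i) and b = amp(|11⟩) = (0.2857 + 0.495i):
new amp(|10⟩) = (1)·a = (-0.3423 - 0.593i)
new amp(|11⟩) = (i)·b = (-0.495 + 0.2857i)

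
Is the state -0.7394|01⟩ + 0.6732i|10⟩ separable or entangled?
Entangled

Writing the state as a|00⟩ + b|01⟩ + c|10⟩ + d|11⟩, it is a product state iff ad − bc = 0.
Here (a, b, c, d) = (0, -0.7394, 0.6732i, 0): ad − bc = (0)(0) − (-0.7394)(0.6732i) = 0.4978i ≠ 0, so the state is entangled.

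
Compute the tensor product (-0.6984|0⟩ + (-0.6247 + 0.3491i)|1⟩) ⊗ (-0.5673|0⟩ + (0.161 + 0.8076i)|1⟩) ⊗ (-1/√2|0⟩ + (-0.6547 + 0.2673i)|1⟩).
-0.2802|000⟩ + (-0.2594 + 0.1059i)|001⟩ + (0.07951 + 0.3988i)|010⟩ + (0.2244 + 0.3392i)|011⟩ + (-0.2506 + 0.14i)|100⟩ + (-0.1791 + 0.2244i)|101⟩ + (0.2705 + 0.317i)|110⟩ + (0.3703 + 0.1913i)|111⟩

amp(|b₁b₂…⟩) = product of the factor amplitudes for bits b₁, b₂, …; only kets whose every factor amplitude is nonzero survive.
|000⟩: (-0.6984)(-0.5673)(-1/√2) = -0.2802
|001⟩: (-0.6984)(-0.5673)(-0.6547 + 0.2673i) = (-0.2594 + 0.1059i)
|010⟩: (-0.6984)(0.161 + 0.8076i)(-1/√2) = (0.07951 + 0.3988i)
|011⟩: (-0.6984)(0.161 + 0.8076i)(-0.6547 + 0.2673i) = (0.2244 + 0.3392i)
|100⟩: (-0.6247 + 0.3491i)(-0.5673)(-1/√2) = (-0.2506 + 0.14i)
|101⟩: (-0.6247 + 0.3491i)(-0.5673)(-0.6547 + 0.2673i) = (-0.1791 + 0.2244i)
|110⟩: (-0.6247 + 0.3491i)(0.161 + 0.8076i)(-1/√2) = (0.2705 + 0.317i)
|111⟩: (-0.6247 + 0.3491i)(0.161 + 0.8076i)(-0.6547 + 0.2673i) = (0.3703 + 0.1913i)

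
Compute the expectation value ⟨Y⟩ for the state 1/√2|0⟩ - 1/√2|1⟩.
0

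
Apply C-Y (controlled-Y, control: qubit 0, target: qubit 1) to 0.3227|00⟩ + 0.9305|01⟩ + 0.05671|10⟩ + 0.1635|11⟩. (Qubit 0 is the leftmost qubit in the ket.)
0.3227|00⟩ + 0.9305|01⟩ - 0.1635i|10⟩ + 0.05671i|11⟩

C-Y leaves the control-|0⟩ kets |00⟩, |01⟩ unchanged and applies Y to qubit 1 on the control-|1⟩ pair (|10⟩, |11⟩).
Y = [[0, -i], [i, 0]].
With a = amp(|10⟩) = 0.05671 and b = amp(|11⟩) = 0.1635:
new amp(|10⟩) = (-i)·b = -0.1635i
new amp(|11⟩) = (i)·a = 0.05671i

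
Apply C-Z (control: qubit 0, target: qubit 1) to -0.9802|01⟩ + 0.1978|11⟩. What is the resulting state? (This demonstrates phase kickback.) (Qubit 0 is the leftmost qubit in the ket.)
-0.9802|01⟩ - 0.1978|11⟩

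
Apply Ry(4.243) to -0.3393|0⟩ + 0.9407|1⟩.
-0.6241|0⟩ - 0.7814|1⟩

Ry(4.243) = [[cos(θ/2), −sin(θ/2)], [sin(θ/2), cos(θ/2)]]; θ = 4.243, cos(θ/2) ≈ -0.523287, sin(θ/2) ≈ 0.852157.
With a = amp(|0⟩) = -0.3393 and b = amp(|1⟩) = 0.9407:
new amp(|0⟩) = (-0.523287)·a + (-0.852157)·b = -0.6241
new amp(|1⟩) = (0.852157)·a + (-0.523287)·b = -0.7814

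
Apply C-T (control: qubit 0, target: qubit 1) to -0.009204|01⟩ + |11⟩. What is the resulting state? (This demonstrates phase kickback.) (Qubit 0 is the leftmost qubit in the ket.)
-0.009204|01⟩ + (1/√2 + (1/√2)i)|11⟩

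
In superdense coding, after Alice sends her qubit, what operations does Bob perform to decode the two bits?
CNOT (Alice's qubit controls Bob's), then H on Alice's qubit, then measure both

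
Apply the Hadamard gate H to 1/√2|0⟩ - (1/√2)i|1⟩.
(1/2 - (1/2)i)|0⟩ + (1/2 + (1/2)i)|1⟩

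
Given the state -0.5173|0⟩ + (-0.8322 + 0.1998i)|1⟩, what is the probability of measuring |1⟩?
0.7325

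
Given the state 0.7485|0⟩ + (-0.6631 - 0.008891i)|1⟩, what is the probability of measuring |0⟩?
0.5603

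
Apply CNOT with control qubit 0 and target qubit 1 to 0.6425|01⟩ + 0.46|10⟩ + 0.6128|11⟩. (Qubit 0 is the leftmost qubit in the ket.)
0.6425|01⟩ + 0.6128|10⟩ + 0.46|11⟩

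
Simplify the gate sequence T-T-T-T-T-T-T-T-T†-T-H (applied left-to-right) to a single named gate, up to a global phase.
H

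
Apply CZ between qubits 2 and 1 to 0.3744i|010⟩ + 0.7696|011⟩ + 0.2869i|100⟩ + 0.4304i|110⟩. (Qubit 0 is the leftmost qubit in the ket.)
0.3744i|010⟩ - 0.7696|011⟩ + 0.2869i|100⟩ + 0.4304i|110⟩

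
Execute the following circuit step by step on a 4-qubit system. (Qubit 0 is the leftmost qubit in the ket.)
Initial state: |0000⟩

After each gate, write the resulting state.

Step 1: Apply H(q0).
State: 1/√2|0000⟩ + 1/√2|1000⟩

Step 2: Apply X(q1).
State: 1/√2|0100⟩ + 1/√2|1100⟩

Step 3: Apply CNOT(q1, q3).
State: 1/√2|0101⟩ + 1/√2|1101⟩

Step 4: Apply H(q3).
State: 1/2|0100⟩ - 1/2|0101⟩ + 1/2|1100⟩ - 1/2|1101⟩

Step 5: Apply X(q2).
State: 1/2|0110⟩ - 1/2|0111⟩ + 1/2|1110⟩ - 1/2|1111⟩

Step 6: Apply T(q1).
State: (1/√8 + (1/√8)i)|0110⟩ + (-1/√8 - (1/√8)i)|0111⟩ + (1/√8 + (1/√8)i)|1110⟩ + (-1/√8 - (1/√8)i)|1111⟩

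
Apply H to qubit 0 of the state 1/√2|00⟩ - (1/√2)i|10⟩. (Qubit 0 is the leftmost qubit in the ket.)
(1/2 - (1/2)i)|00⟩ + (1/2 + (1/2)i)|10⟩

H on qubit 0 mixes each pair of kets that differ only in qubit 0: amplitudes (a, b) of (|…0…⟩, |…1…⟩) become ((a + b)/√2, (a − b)/√2). Kets absent from the input have amplitude 0.
(|00⟩, |10⟩): (a, b) = (1/√2, -(1/√2)i) → ((1/2 - (1/2)i), (1/2 + (1/2)i))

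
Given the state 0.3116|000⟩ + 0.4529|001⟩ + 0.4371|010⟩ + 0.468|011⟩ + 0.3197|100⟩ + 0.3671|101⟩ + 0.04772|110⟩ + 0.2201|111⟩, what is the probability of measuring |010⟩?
0.1911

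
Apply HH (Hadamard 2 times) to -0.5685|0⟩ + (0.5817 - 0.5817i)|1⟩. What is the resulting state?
-0.5685|0⟩ + (0.5817 - 0.5817i)|1⟩

H² = I, so an even number of Hadamards cancels: H^2 = I and the state is unchanged.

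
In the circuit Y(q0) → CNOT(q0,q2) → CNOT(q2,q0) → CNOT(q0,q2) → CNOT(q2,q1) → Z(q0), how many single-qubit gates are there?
2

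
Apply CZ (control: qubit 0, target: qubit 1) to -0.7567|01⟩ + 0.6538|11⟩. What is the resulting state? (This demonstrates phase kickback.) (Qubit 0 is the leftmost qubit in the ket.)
-0.7567|01⟩ - 0.6538|11⟩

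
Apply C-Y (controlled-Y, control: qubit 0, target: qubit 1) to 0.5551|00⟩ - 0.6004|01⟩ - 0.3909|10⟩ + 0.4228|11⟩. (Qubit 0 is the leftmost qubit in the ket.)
0.5551|00⟩ - 0.6004|01⟩ - 0.4228i|10⟩ - 0.3909i|11⟩

C-Y leaves the control-|0⟩ kets |00⟩, |01⟩ unchanged and applies Y to qubit 1 on the control-|1⟩ pair (|10⟩, |11⟩).
Y = [[0, -i], [i, 0]].
With a = amp(|10⟩) = -0.3909 and b = amp(|11⟩) = 0.4228:
new amp(|10⟩) = (-i)·b = -0.4228i
new amp(|11⟩) = (i)·a = -0.3909i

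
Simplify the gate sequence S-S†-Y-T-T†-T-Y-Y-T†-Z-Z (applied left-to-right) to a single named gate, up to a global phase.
Y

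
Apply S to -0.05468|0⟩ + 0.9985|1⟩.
-0.05468|0⟩ + 0.9985i|1⟩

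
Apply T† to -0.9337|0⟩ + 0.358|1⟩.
-0.9337|0⟩ + (0.2531 - 0.2531i)|1⟩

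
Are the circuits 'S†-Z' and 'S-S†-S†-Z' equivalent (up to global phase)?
Yes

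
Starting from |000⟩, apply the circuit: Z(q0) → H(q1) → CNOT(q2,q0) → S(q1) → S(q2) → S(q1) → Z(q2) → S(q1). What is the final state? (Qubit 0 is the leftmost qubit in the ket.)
1/√2|000⟩ - (1/√2)i|010⟩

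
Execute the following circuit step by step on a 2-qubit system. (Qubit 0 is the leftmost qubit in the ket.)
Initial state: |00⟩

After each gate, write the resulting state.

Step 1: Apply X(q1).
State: |01⟩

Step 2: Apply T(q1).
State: (1/√2 + (1/√2)i)|01⟩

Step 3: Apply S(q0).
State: (1/√2 + (1/√2)i)|01⟩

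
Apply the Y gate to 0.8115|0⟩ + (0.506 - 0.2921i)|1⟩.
(-0.2921 - 0.506i)|0⟩ + 0.8115i|1⟩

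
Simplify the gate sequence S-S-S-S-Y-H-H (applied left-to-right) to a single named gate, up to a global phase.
Y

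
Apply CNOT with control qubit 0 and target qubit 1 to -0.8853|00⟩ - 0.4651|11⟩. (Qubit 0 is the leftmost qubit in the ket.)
-0.8853|00⟩ - 0.4651|10⟩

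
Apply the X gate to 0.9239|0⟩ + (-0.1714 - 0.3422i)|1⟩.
(-0.1714 - 0.3422i)|0⟩ + 0.9239|1⟩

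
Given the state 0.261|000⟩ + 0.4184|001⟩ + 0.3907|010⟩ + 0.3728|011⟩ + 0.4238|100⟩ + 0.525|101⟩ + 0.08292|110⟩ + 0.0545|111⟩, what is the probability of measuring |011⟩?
0.139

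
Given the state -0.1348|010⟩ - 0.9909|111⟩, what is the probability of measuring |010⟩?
0.01817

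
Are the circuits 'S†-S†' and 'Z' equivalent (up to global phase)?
Yes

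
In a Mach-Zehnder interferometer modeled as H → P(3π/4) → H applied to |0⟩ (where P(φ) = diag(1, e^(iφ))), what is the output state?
(0.1464 + (1/√8)i)|0⟩ + (0.8536 - (1/√8)i)|1⟩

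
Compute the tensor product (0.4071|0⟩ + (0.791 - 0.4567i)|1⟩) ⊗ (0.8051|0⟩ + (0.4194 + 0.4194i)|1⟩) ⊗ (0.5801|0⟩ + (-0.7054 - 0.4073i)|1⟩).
0.1901|000⟩ + (-0.2312 - 0.1335i)|001⟩ + (0.09904 + 0.09904i)|010⟩ + (-0.0509 - 0.19i)|011⟩ + (0.3694 - 0.2133i)|100⟩ + (-0.599 - 0.00001459i)|101⟩ + (0.3036 + 0.08133i)|110⟩ + (-0.312 - 0.312i)|111⟩

amp(|b₁b₂…⟩) = product of the factor amplitudes for bits b₁, b₂, …; only kets whose every factor amplitude is nonzero survive.
|000⟩: (0.4071)(0.8051)(0.5801) = 0.1901
|001⟩: (0.4071)(0.8051)(-0.7054 - 0.4073i) = (-0.2312 - 0.1335i)
|010⟩: (0.4071)(0.4194 + 0.4194i)(0.5801) = (0.09904 + 0.09904i)
|011⟩: (0.4071)(0.4194 + 0.4194i)(-0.7054 - 0.4073i) = (-0.0509 - 0.19i)
|100⟩: (0.791 - 0.4567i)(0.8051)(0.5801) = (0.3694 - 0.2133i)
|101⟩: (0.791 - 0.4567i)(0.8051)(-0.7054 - 0.4073i) = (-0.599 - 0.00001459i)
|110⟩: (0.791 - 0.4567i)(0.4194 + 0.4194i)(0.5801) = (0.3036 + 0.08133i)
|111⟩: (0.791 - 0.4567i)(0.4194 + 0.4194i)(-0.7054 - 0.4073i) = (-0.312 - 0.312i)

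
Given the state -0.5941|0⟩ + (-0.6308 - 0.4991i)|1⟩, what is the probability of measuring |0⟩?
0.353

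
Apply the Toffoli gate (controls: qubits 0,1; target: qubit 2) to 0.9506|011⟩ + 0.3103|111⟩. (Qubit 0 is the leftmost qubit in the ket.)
0.9506|011⟩ + 0.3103|110⟩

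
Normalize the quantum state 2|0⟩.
|0⟩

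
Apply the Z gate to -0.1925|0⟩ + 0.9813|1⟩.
-0.1925|0⟩ - 0.9813|1⟩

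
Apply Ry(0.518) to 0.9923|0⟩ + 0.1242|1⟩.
0.9274|0⟩ + 0.3742|1⟩

Ry(0.518) = [[cos(θ/2), −sin(θ/2)], [sin(θ/2), cos(θ/2)]]; θ = 0.518, cos(θ/2) ≈ 0.966647, sin(θ/2) ≈ 0.256114.
With a = amp(|0⟩) = 0.9923 and b = amp(|1⟩) = 0.1242:
new amp(|0⟩) = (0.966647)·a + (-0.256114)·b = 0.9274
new amp(|1⟩) = (0.256114)·a + (0.966647)·b = 0.3742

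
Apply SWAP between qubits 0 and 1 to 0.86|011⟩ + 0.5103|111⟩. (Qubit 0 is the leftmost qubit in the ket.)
0.86|101⟩ + 0.5103|111⟩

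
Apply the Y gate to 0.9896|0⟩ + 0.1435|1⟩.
-0.1435i|0⟩ + 0.9896i|1⟩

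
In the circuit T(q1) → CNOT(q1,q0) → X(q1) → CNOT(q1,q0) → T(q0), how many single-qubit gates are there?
3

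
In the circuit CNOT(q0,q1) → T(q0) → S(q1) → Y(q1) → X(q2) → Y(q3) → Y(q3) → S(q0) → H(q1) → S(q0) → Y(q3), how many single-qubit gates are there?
10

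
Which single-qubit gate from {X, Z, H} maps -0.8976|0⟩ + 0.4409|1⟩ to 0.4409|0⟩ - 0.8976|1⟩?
X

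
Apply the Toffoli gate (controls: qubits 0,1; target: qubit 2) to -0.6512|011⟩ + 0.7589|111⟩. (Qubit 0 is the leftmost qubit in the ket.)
-0.6512|011⟩ + 0.7589|110⟩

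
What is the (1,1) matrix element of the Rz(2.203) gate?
(0.4523 + 0.8919i)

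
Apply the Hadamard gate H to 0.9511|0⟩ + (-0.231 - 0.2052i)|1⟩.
(0.5092 - 0.1451i)|0⟩ + (0.8359 + 0.1451i)|1⟩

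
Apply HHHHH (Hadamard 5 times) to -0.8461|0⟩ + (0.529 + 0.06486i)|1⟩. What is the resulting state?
(-0.2242 + 0.04586i)|0⟩ + (-0.9723 - 0.04586i)|1⟩

H² = I, so H^5 = H: a single Hadamard. With (a, b) = (-0.8461, (0.529 + 0.06486i)), H gives ((a + b)/√2, (a − b)/√2) = ((-0.2242 + 0.04586i), (-0.9723 - 0.04586i)).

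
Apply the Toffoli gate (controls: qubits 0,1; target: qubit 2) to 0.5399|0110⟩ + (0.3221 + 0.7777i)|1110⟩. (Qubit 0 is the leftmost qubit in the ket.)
0.5399|0110⟩ + (0.3221 + 0.7777i)|1100⟩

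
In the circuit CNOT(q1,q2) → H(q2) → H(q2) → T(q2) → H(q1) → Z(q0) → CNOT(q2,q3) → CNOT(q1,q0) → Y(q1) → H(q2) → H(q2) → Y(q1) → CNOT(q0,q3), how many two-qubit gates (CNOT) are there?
4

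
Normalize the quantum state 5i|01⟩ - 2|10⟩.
0.9285i|01⟩ - 0.3714|10⟩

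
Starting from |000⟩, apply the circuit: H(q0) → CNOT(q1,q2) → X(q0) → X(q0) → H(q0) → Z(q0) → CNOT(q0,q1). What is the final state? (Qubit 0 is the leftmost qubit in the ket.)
|000⟩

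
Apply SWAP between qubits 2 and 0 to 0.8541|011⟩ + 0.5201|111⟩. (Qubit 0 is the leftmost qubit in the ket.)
0.8541|110⟩ + 0.5201|111⟩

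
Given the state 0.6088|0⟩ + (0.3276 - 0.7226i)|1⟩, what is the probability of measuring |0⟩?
0.3706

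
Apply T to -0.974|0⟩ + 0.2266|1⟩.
-0.974|0⟩ + (0.1602 + 0.1602i)|1⟩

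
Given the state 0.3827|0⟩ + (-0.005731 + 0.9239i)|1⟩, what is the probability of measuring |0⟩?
0.1465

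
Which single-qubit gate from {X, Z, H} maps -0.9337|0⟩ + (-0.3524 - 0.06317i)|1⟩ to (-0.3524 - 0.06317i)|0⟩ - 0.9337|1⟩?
X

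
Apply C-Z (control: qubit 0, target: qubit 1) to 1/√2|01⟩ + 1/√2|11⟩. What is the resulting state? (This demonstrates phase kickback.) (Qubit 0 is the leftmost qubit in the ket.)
1/√2|01⟩ - 1/√2|11⟩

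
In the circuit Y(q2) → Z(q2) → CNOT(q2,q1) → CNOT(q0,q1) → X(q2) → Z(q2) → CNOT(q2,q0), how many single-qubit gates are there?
4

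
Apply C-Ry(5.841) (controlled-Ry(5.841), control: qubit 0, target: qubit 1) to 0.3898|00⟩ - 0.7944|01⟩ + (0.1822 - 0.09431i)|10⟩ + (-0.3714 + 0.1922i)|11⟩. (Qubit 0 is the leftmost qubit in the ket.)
0.3898|00⟩ - 0.7944|01⟩ + (-0.09632 + 0.04987i)|10⟩ + (0.4023 - 0.2082i)|11⟩

C-Ry(5.841) leaves the control-|0⟩ kets |00⟩, |01⟩ unchanged and applies Ry(5.841) to qubit 1 on the control-|1⟩ pair (|10⟩, |11⟩).
Ry(5.841) = [[cos(θ/2), −sin(θ/2)], [sin(θ/2), cos(θ/2)]]; θ = 5.841, cos(θ/2) ≈ -0.975658, sin(θ/2) ≈ 0.219296.
With a = amp(|10⟩) = (0.1822 - 0.09431i) and b = amp(|11⟩) = (-0.3714 + 0.1922i):
new amp(|10⟩) = (-0.975658)·a + (-0.219296)·b = (-0.09632 + 0.04987i)
new amp(|11⟩) = (0.219296)·a + (-0.975658)·b = (0.4023 - 0.2082i)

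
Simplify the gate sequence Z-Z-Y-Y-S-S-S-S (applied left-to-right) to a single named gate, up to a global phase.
I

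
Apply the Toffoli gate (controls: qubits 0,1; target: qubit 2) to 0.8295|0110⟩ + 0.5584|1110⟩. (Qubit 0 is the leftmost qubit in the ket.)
0.8295|0110⟩ + 0.5584|1100⟩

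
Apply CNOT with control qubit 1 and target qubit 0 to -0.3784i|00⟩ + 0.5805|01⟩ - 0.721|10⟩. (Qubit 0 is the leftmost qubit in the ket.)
-0.3784i|00⟩ - 0.721|10⟩ + 0.5805|11⟩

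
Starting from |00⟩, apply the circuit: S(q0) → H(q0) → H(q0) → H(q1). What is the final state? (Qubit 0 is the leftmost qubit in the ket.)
1/√2|00⟩ + 1/√2|01⟩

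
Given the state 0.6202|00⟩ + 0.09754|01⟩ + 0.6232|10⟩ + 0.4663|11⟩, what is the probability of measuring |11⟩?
0.2174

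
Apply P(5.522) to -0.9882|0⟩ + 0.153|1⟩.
-0.9882|0⟩ + (0.1108 - 0.1055i)|1⟩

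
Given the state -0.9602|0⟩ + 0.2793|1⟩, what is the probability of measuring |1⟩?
0.07801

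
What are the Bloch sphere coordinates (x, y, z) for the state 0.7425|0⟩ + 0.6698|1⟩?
(0.9947, 0, 0.1027)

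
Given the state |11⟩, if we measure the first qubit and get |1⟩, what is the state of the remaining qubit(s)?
|1⟩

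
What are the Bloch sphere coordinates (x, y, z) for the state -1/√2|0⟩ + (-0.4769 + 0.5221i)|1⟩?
(0.6744, -0.7384, -0.00002202)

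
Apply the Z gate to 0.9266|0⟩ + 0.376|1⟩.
0.9266|0⟩ - 0.376|1⟩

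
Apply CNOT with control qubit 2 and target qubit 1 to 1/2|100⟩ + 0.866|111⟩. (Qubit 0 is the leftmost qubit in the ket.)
1/2|100⟩ + 0.866|101⟩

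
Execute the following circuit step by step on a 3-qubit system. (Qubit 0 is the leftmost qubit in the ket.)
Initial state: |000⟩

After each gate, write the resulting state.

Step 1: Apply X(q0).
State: |100⟩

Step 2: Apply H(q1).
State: 1/√2|100⟩ + 1/√2|110⟩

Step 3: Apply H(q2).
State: 1/2|100⟩ + 1/2|101⟩ + 1/2|110⟩ + 1/2|111⟩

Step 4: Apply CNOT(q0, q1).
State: 1/2|100⟩ + 1/2|101⟩ + 1/2|110⟩ + 1/2|111⟩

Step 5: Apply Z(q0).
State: -1/2|100⟩ - 1/2|101⟩ - 1/2|110⟩ - 1/2|111⟩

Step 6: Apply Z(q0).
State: 1/2|100⟩ + 1/2|101⟩ + 1/2|110⟩ + 1/2|111⟩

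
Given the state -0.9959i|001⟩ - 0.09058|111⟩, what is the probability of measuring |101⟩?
0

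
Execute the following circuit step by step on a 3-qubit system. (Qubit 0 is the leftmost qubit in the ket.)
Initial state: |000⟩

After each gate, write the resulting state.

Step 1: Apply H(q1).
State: 1/√2|000⟩ + 1/√2|010⟩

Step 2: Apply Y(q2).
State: (1/√2)i|001⟩ + (1/√2)i|011⟩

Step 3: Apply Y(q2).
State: 1/√2|000⟩ + 1/√2|010⟩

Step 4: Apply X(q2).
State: 1/√2|001⟩ + 1/√2|011⟩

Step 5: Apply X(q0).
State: 1/√2|101⟩ + 1/√2|111⟩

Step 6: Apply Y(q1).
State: -(1/√2)i|101⟩ + (1/√2)i|111⟩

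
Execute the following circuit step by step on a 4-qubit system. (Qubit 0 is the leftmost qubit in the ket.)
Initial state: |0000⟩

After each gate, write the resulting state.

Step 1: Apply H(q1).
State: 1/√2|0000⟩ + 1/√2|0100⟩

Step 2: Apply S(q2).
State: 1/√2|0000⟩ + 1/√2|0100⟩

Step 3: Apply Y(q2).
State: (1/√2)i|0010⟩ + (1/√2)i|0110⟩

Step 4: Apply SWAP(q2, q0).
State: (1/√2)i|1000⟩ + (1/√2)i|1100⟩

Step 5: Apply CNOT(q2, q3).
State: (1/√2)i|1000⟩ + (1/√2)i|1100⟩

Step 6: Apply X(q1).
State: (1/√2)i|1000⟩ + (1/√2)i|1100⟩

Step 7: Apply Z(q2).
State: (1/√2)i|1000⟩ + (1/√2)i|1100⟩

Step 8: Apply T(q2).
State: (1/√2)i|1000⟩ + (1/√2)i|1100⟩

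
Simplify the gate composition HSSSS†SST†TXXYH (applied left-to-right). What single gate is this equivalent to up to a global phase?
Y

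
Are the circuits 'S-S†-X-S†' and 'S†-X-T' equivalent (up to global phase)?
No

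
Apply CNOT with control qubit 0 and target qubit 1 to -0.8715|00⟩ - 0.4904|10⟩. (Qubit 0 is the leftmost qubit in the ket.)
-0.8715|00⟩ - 0.4904|11⟩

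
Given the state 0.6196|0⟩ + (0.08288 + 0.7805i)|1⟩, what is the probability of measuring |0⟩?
0.3839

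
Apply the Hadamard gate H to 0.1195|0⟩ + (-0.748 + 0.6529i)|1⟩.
(-0.4444 + 0.4617i)|0⟩ + (0.6134 - 0.4617i)|1⟩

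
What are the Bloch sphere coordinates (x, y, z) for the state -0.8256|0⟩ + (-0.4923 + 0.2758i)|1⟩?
(0.8129, -0.4554, 0.3632)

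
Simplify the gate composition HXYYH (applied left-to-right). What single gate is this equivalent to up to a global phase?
Z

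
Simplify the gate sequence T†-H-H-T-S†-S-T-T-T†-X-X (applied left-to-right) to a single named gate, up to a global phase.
T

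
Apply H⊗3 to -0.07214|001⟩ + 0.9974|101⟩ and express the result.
0.3271|000⟩ - 0.3271|001⟩ + 0.3271|010⟩ - 0.3271|011⟩ - 0.3781|100⟩ + 0.3781|101⟩ - 0.3781|110⟩ + 0.3781|111⟩

H⊗3 gives amp(|y⟩) = (1/2√2) Σ_x (−1)^(x·y) amp(|x⟩), where x·y is the number of positions in which both x and y have a 1.
|000⟩: (-0.07214 + 0.9974)/(2√2) = 0.3271
|001⟩: (0.07214 - 0.9974)/(2√2) = -0.3271
|010⟩: (-0.07214 + 0.9974)/(2√2) = 0.3271
|011⟩: (0.07214 - 0.9974)/(2√2) = -0.3271
|100⟩: (-0.07214 - 0.9974)/(2√2) = -0.3781
|101⟩: (0.07214 + 0.9974)/(2√2) = 0.3781
|110⟩: (-0.07214 - 0.9974)/(2√2) = -0.3781
|111⟩: (0.07214 + 0.9974)/(2√2) = 0.3781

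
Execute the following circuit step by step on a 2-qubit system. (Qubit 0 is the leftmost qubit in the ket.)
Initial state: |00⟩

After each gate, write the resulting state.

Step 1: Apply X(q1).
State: |01⟩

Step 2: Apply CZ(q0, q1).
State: |01⟩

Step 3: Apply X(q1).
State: |00⟩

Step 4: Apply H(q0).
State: 1/√2|00⟩ + 1/√2|10⟩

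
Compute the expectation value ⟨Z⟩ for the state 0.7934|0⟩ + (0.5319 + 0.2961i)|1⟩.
0.2589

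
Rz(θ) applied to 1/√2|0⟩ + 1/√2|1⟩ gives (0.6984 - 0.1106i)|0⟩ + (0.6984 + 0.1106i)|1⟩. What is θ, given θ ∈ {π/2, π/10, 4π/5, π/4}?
π/10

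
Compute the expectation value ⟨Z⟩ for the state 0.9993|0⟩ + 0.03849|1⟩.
0.9971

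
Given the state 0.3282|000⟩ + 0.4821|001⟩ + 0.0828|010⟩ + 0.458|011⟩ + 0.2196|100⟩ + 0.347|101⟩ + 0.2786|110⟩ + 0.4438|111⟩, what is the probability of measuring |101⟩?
0.1204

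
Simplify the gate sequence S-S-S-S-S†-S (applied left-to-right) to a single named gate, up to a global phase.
I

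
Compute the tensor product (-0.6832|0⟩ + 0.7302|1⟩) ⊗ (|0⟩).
-0.6832|00⟩ + 0.7302|10⟩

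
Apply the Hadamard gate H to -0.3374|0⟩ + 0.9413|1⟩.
0.427|0⟩ - 0.9042|1⟩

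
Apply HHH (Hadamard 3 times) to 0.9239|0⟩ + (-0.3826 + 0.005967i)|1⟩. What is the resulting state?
(0.3828 + 0.004219i)|0⟩ + (0.9238 - 0.004219i)|1⟩

H² = I, so H^3 = H: a single Hadamard. With (a, b) = (0.9239, (-0.3826 + 0.005967i)), H gives ((a + b)/√2, (a − b)/√2) = ((0.3828 + 0.004219i), (0.9238 - 0.004219i)).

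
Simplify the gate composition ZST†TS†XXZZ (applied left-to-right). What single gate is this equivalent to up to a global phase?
Z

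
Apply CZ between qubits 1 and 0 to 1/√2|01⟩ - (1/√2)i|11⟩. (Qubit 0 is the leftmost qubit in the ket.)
1/√2|01⟩ + (1/√2)i|11⟩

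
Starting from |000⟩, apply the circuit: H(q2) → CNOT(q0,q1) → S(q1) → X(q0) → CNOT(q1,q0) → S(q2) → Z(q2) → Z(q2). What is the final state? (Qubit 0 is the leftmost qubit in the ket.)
1/√2|100⟩ + (1/√2)i|101⟩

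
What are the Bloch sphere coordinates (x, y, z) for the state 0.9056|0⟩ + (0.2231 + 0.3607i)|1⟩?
(0.4041, 0.6533, 0.6402)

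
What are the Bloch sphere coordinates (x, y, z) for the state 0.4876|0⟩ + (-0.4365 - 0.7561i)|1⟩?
(-0.4257, -0.7373, -0.5245)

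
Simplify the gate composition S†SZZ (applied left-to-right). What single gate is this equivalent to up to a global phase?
I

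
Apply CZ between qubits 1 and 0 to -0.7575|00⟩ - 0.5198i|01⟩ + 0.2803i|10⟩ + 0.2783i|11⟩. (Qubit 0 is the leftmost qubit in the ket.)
-0.7575|00⟩ - 0.5198i|01⟩ + 0.2803i|10⟩ - 0.2783i|11⟩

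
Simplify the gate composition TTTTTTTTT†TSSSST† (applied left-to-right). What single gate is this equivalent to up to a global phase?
T†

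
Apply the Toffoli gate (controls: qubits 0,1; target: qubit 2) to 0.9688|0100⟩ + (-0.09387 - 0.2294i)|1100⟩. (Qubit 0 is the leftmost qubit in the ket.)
0.9688|0100⟩ + (-0.09387 - 0.2294i)|1110⟩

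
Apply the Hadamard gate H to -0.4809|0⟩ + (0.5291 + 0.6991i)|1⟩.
(0.03408 + 0.4943i)|0⟩ + (-0.7142 - 0.4943i)|1⟩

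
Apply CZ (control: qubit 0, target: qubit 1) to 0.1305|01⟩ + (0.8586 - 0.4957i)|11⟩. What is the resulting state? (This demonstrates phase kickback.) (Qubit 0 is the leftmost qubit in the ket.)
0.1305|01⟩ + (-0.8586 + 0.4957i)|11⟩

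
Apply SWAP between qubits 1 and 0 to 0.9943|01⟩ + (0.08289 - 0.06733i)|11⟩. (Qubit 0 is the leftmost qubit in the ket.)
0.9943|10⟩ + (0.08289 - 0.06733i)|11⟩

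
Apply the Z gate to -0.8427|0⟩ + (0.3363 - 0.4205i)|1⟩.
-0.8427|0⟩ + (-0.3363 + 0.4205i)|1⟩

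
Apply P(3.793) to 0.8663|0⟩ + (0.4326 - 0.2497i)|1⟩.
0.8663|0⟩ + (-0.4954 - 0.06372i)|1⟩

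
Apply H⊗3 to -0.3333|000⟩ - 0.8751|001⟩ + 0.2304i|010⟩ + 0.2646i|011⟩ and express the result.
(-0.4272 + 0.175i)|000⟩ + (0.1916 - 0.01209i)|001⟩ + (-0.4272 - 0.175i)|010⟩ + (0.1916 + 0.01209i)|011⟩ + (-0.4272 + 0.175i)|100⟩ + (0.1916 - 0.01209i)|101⟩ + (-0.4272 - 0.175i)|110⟩ + (0.1916 + 0.01209i)|111⟩

H⊗3 gives amp(|y⟩) = (1/2√2) Σ_x (−1)^(x·y) amp(|x⟩), where x·y is the number of positions in which both x and y have a 1.
|000⟩: (-0.3333 - 0.8751 + 0.2304i + 0.2646i)/(2√2) = (-0.4272 + 0.175i)
|001⟩: (-0.3333 + 0.8751 + 0.2304i - 0.2646i)/(2√2) = (0.1916 - 0.01209i)
|010⟩: (-0.3333 - 0.8751 - 0.2304i - 0.2646i)/(2√2) = (-0.4272 - 0.175i)
|011⟩: (-0.3333 + 0.8751 - 0.2304i + 0.2646i)/(2√2) = (0.1916 + 0.01209i)
|100⟩: (-0.3333 - 0.8751 + 0.2304i + 0.2646i)/(2√2) = (-0.4272 + 0.175i)
|101⟩: (-0.3333 + 0.8751 + 0.2304i - 0.2646i)/(2√2) = (0.1916 - 0.01209i)
|110⟩: (-0.3333 - 0.8751 - 0.2304i - 0.2646i)/(2√2) = (-0.4272 - 0.175i)
|111⟩: (-0.3333 + 0.8751 - 0.2304i + 0.2646i)/(2√2) = (0.1916 + 0.01209i)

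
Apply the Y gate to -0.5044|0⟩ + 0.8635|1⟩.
-0.8635i|0⟩ - 0.5044i|1⟩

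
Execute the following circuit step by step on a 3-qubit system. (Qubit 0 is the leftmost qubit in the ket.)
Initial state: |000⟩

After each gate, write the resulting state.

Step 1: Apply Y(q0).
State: i|100⟩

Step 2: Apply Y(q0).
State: |000⟩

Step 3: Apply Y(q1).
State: i|010⟩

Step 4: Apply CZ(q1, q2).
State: i|010⟩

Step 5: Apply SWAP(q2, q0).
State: i|010⟩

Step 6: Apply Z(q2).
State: i|010⟩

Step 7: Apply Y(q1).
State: |000⟩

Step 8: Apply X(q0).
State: |100⟩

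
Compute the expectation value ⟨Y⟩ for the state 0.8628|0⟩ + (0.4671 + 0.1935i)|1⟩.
0.3339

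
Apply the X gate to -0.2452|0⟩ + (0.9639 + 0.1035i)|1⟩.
(0.9639 + 0.1035i)|0⟩ - 0.2452|1⟩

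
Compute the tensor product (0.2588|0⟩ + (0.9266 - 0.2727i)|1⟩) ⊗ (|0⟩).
0.2588|00⟩ + (0.9266 - 0.2727i)|10⟩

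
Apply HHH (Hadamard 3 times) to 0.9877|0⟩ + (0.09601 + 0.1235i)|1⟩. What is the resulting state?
(0.7663 + 0.08733i)|0⟩ + (0.6305 - 0.08733i)|1⟩

H² = I, so H^3 = H: a single Hadamard. With (a, b) = (0.9877, (0.09601 + 0.1235i)), H gives ((a + b)/√2, (a − b)/√2) = ((0.7663 + 0.08733i), (0.6305 - 0.08733i)).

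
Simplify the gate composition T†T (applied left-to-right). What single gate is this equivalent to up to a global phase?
I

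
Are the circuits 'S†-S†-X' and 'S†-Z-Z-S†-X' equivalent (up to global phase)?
Yes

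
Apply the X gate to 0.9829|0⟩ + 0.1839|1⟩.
0.1839|0⟩ + 0.9829|1⟩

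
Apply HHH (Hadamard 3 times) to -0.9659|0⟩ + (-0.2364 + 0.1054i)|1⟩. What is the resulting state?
(-0.8502 + 0.07453i)|0⟩ + (-0.5158 - 0.07453i)|1⟩

H² = I, so H^3 = H: a single Hadamard. With (a, b) = (-0.9659, (-0.2364 + 0.1054i)), H gives ((a + b)/√2, (a − b)/√2) = ((-0.8502 + 0.07453i), (-0.5158 - 0.07453i)).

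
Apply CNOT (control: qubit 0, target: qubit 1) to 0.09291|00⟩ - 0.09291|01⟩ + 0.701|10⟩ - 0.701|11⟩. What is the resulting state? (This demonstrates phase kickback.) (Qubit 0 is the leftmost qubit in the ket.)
0.09291|00⟩ - 0.09291|01⟩ - 0.701|10⟩ + 0.701|11⟩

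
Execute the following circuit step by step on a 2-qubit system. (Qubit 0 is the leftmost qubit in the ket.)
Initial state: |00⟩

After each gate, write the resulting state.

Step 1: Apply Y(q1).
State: i|01⟩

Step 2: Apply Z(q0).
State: i|01⟩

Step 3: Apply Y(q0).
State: -|11⟩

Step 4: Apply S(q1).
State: -i|11⟩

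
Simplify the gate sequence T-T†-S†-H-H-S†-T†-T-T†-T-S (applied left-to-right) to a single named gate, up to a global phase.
S†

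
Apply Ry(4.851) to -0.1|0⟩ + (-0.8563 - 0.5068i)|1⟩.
(0.6375 + 0.3327i)|0⟩ + (0.5803 + 0.3823i)|1⟩

Ry(4.851) = [[cos(θ/2), −sin(θ/2)], [sin(θ/2), cos(θ/2)]]; θ = 4.851, cos(θ/2) ≈ -0.754376, sin(θ/2) ≈ 0.656442.
With a = amp(|0⟩) = -0.1 and b = amp(|1⟩) = (-0.8563 - 0.5068i):
new amp(|0⟩) = (-0.754376)·a + (-0.656442)·b = (0.6375 + 0.3327i)
new amp(|1⟩) = (0.656442)·a + (-0.754376)·b = (0.5803 + 0.3823i)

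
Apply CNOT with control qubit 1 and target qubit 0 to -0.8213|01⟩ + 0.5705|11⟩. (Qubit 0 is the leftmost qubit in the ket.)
0.5705|01⟩ - 0.8213|11⟩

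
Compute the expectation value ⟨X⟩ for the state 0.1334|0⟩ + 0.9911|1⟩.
0.2644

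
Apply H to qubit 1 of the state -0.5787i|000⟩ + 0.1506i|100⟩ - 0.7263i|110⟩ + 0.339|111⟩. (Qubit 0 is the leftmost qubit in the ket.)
-0.4092i|000⟩ - 0.4092i|010⟩ - 0.4071i|100⟩ + 0.2397|101⟩ + 0.6201i|110⟩ - 0.2397|111⟩

H on qubit 1 mixes each pair of kets that differ only in qubit 1: amplitudes (a, b) of (|…0…⟩, |…1…⟩) become ((a + b)/√2, (a − b)/√2). Kets absent from the input have amplitude 0.
(|000⟩, |010⟩): (a, b) = (-0.5787i, 0) → (-0.4092i, -0.4092i)
(|100⟩, |110⟩): (a, b) = (0.1506i, -0.7263i) → (-0.4071i, 0.6201i)
(|101⟩, |111⟩): (a, b) = (0, 0.339) → (0.2397, -0.2397)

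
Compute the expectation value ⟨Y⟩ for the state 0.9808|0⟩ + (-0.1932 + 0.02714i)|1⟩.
0.05324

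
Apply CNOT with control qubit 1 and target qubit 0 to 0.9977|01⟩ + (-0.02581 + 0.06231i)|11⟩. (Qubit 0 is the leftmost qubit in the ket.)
(-0.02581 + 0.06231i)|01⟩ + 0.9977|11⟩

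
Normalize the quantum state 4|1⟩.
|1⟩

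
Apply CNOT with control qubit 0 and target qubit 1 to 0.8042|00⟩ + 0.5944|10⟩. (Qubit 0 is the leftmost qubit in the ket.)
0.8042|00⟩ + 0.5944|11⟩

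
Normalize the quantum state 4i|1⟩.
i|1⟩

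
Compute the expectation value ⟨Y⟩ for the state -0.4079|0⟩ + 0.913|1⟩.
0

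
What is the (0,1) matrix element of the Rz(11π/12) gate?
0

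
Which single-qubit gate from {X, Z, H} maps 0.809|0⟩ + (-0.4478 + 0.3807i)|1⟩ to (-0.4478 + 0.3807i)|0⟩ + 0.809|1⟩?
X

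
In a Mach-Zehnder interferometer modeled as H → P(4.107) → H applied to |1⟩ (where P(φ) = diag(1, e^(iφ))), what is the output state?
(0.7845 + 0.4111i)|0⟩ + (0.2155 - 0.4111i)|1⟩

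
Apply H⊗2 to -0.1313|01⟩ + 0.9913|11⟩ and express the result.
0.43|00⟩ - 0.43|01⟩ - 0.5613|10⟩ + 0.5613|11⟩

H⊗2 gives amp(|y⟩) = (1/2) Σ_x (−1)^(x·y) amp(|x⟩), where x·y is the number of positions in which both x and y have a 1.
|00⟩: (-0.1313 + 0.9913)/2 = 0.43
|01⟩: (0.1313 - 0.9913)/2 = -0.43
|10⟩: (-0.1313 - 0.9913)/2 = -0.5613
|11⟩: (0.1313 + 0.9913)/2 = 0.5613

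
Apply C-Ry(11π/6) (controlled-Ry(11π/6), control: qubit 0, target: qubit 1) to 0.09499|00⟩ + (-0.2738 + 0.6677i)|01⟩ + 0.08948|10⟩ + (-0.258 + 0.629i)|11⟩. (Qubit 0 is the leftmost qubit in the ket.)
0.09499|00⟩ + (-0.2738 + 0.6677i)|01⟩ + (-0.01966 - 0.1628i)|10⟩ + (0.2724 - 0.6076i)|11⟩

C-Ry(11π/6) leaves the control-|0⟩ kets |00⟩, |01⟩ unchanged and applies Ry(11π/6) to qubit 1 on the control-|1⟩ pair (|10⟩, |11⟩).
Ry(11π/6) = [[cos(θ/2), −sin(θ/2)], [sin(θ/2), cos(θ/2)]]; θ = 11π/6, cos(θ/2) ≈ -0.965926, sin(θ/2) ≈ 0.258819.
With a = amp(|10⟩) = 0.08948 and b = amp(|11⟩) = (-0.258 + 0.629i):
new amp(|10⟩) = (-0.965926)·a + (-0.258819)·b = (-0.01966 - 0.1628i)
new amp(|11⟩) = (0.258819)·a + (-0.965926)·b = (0.2724 - 0.6076i)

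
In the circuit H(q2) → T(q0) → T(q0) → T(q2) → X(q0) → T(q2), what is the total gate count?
6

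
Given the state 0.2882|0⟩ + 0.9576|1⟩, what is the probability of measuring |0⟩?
0.08306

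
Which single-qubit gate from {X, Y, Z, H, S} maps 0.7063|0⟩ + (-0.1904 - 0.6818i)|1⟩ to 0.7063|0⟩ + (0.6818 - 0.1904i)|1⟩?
S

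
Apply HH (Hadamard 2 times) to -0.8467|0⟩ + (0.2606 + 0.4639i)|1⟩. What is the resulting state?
-0.8467|0⟩ + (0.2606 + 0.4639i)|1⟩

H² = I, so an even number of Hadamards cancels: H^2 = I and the state is unchanged.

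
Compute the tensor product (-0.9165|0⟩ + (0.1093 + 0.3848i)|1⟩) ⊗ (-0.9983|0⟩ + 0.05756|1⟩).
0.9149|00⟩ - 0.05275|01⟩ + (-0.1091 - 0.3841i)|10⟩ + (0.006291 + 0.02215i)|11⟩

amp(|b₁b₂…⟩) = product of the factor amplitudes for bits b₁, b₂, …; only kets whose every factor amplitude is nonzero survive.
|00⟩: (-0.9165)(-0.9983) = 0.9149
|01⟩: (-0.9165)(0.05756) = -0.05275
|10⟩: (0.1093 + 0.3848i)(-0.9983) = (-0.1091 - 0.3841i)
|11⟩: (0.1093 + 0.3848i)(0.05756) = (0.006291 + 0.02215i)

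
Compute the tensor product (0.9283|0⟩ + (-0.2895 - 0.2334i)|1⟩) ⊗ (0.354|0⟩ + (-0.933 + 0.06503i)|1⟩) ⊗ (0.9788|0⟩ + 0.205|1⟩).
0.3217|000⟩ + 0.06737|001⟩ + (-0.8477 + 0.05909i)|010⟩ + (-0.1776 + 0.01238i)|011⟩ + (-0.1003 - 0.08087i)|100⟩ + (-0.02101 - 0.01694i)|101⟩ + (0.2792 + 0.1947i)|110⟩ + (0.05848 + 0.04078i)|111⟩

amp(|b₁b₂…⟩) = product of the factor amplitudes for bits b₁, b₂, …; only kets whose every factor amplitude is nonzero survive.
|000⟩: (0.9283)(0.354)(0.9788) = 0.3217
|001⟩: (0.9283)(0.354)(0.205) = 0.06737
|010⟩: (0.9283)(-0.933 + 0.06503i)(0.9788) = (-0.8477 + 0.05909i)
|011⟩: (0.9283)(-0.933 + 0.06503i)(0.205) = (-0.1776 + 0.01238i)
|100⟩: (-0.2895 - 0.2334i)(0.354)(0.9788) = (-0.1003 - 0.08087i)
|101⟩: (-0.2895 - 0.2334i)(0.354)(0.205) = (-0.02101 - 0.01694i)
|110⟩: (-0.2895 - 0.2334i)(-0.933 + 0.06503i)(0.9788) = (0.2792 + 0.1947i)
|111⟩: (-0.2895 - 0.2334i)(-0.933 + 0.06503i)(0.205) = (0.05848 + 0.04078i)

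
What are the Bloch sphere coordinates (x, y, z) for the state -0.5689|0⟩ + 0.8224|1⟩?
(-0.9357, 0, -0.3527)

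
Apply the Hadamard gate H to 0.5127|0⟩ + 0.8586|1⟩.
0.9697|0⟩ - 0.2446|1⟩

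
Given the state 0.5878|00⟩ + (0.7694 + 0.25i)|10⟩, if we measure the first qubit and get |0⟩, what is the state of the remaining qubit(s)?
|0⟩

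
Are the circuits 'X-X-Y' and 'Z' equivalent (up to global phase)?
No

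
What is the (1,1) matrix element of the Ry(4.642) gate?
-0.6818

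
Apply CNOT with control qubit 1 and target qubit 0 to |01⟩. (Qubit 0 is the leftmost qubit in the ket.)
|11⟩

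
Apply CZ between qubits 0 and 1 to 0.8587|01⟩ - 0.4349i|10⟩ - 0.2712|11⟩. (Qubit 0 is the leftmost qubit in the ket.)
0.8587|01⟩ - 0.4349i|10⟩ + 0.2712|11⟩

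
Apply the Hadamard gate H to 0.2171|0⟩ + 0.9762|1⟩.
0.8438|0⟩ - 0.5368|1⟩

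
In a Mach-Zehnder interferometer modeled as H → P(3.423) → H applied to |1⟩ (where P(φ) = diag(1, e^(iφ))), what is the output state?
(0.9803 + 0.1389i)|0⟩ + (0.01967 - 0.1389i)|1⟩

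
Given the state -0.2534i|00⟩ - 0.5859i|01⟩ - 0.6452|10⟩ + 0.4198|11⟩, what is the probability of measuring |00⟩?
0.06421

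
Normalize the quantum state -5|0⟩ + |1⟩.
-0.9806|0⟩ + 0.1961|1⟩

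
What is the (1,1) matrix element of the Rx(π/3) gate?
0.866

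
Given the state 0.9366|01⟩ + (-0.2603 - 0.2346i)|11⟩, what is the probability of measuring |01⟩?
0.8772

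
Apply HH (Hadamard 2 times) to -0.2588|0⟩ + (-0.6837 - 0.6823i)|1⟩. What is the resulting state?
-0.2588|0⟩ + (-0.6837 - 0.6823i)|1⟩

H² = I, so an even number of Hadamards cancels: H^2 = I and the state is unchanged.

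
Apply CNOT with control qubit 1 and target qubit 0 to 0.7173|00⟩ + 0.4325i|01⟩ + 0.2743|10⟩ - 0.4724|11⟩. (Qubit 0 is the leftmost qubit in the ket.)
0.7173|00⟩ - 0.4724|01⟩ + 0.2743|10⟩ + 0.4325i|11⟩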